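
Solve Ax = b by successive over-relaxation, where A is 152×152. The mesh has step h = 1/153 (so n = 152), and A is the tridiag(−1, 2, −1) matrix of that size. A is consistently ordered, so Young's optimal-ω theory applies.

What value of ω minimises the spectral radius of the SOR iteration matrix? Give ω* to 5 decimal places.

ω* = 1.95976

½·tridiag(1,0,1) at n=152: λ_k = cos(kπ/153); max |λ| at k=1 ⇒ ρ_J = cos(π/153) ≈ 0.99979.
√(1 − cos²(π/153)) = sin(π/153) ≈ 0.020532.
ω* = 2 / (1 + 0.020532) = 2 / 1.020532 ≈ 1.95976.
ρ(B_{ω*}) = ω*−1 = 0.95976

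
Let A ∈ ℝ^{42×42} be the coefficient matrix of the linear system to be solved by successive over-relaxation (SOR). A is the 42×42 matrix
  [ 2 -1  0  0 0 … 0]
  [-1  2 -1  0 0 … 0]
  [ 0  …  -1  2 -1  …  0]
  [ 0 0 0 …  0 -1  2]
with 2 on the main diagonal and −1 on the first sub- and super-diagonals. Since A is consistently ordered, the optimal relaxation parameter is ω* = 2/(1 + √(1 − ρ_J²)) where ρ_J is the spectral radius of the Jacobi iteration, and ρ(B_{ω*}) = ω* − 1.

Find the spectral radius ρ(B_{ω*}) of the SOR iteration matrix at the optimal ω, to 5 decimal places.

n=42: λ(B_J) = 1 − λ(A)/2 = cos(kπ/43); k=1 gives ρ_J = 0.99733.
√(1−ρ_J²) simplifies to sin(π/43) = 0.072995.
[ω*] 2 ÷ (1 + 0.072995) = 2 ÷ 1.072995 = 1.86394.
ρ_SOR = ω* − 1 = 1.86394 − 1 = 0.86394.

ρ_SOR = 0.86394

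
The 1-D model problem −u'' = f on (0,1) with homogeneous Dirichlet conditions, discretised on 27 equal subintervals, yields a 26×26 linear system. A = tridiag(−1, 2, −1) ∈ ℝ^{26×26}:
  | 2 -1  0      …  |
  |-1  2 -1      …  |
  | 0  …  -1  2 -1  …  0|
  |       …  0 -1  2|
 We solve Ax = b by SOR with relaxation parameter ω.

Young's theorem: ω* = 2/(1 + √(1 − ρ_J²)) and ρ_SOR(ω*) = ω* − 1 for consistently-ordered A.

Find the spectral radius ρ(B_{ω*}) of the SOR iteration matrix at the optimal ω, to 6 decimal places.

ρ_SOR = 0.791966

[ρ_J] n=26: ρ(B_J) = cos(π/(n+1)) = cos(π/27) = 0.993238.
√(1−ρ_J²) = |sin(π/27)| = 0.1160929
ω* = 2 / (1 + 0.1160929) = 2 / 1.1160929 ≈ 1.791966.
At ω = 1.791966 every |λ(B_ω)| = ω−1, so ρ_SOR = 0.791966.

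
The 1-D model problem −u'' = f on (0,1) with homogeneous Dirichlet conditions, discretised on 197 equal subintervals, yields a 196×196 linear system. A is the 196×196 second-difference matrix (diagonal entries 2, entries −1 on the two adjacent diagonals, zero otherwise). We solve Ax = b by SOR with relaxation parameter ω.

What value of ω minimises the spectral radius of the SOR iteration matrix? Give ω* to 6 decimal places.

[ρ_J] n=196: ρ(B_J) = cos(π/(n+1)) = cos(π/197) = 0.999873.
√(1−ρ_J²) simplifies to sin(π/197) = 0.0159465.
[ω*] 2 ÷ (1 + 0.0159465) = 2 ÷ 1.0159465 = 1.968608.
[ρ_SOR] ω* − 1 = 0.968608.

ω* = 1.968608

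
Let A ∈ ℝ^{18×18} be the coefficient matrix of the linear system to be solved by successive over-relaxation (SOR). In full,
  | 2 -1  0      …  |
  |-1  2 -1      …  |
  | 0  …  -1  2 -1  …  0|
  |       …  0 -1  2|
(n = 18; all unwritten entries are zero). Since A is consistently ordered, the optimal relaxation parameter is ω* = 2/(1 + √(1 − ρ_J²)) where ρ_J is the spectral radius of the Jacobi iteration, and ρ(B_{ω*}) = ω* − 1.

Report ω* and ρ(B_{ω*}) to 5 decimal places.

ω* = 1.71734, ρ_SOR = 0.71734

[ρ_J] n=18: ρ(B_J) = cos(π/(n+1)) = cos(π/19) = 0.98636.
1 − cos²(π/19) = sin²(π/19) ⇒ √(1−ρ_J²) = sin(π/19) = 0.164595.
[ω*] 2 ÷ (1 + 0.164595) = 2 ÷ 1.164595 = 1.71734.
and ρ(B_{ω*}) = 1.71734 − 1 = 0.71734.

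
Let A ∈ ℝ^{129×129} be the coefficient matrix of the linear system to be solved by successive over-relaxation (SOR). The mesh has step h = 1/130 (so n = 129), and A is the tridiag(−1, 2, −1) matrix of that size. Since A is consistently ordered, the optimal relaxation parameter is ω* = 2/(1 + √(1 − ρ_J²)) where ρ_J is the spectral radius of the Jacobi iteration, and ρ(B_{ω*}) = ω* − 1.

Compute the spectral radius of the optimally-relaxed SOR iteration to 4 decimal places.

ρ_SOR = 0.9528

n=129: λ(B_J) = 1 − λ(A)/2 = cos(kπ/130); k=1 gives ρ_J = 0.9997.
√(1−ρ_J²) = |sin(π/130)| = 0.02416
Then 2/(1+√(1−ρ_J²)) = 2/(1+0.02416); ω* = 2/1.02416 = 1.9528.
ρ_SOR = ω* − 1 ≈ 0.9528.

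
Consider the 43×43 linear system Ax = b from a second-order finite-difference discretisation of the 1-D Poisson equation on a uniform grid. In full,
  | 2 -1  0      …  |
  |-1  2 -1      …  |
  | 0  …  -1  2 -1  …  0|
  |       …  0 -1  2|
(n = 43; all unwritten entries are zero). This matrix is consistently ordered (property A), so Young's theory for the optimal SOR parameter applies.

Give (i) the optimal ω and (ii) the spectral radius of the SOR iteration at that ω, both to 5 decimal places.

ω* = 1.86682, ρ_SOR = 0.86682

B_J for the 43×43 system has eigenvalues cos(kπ/44); ρ_J = cos(π/44) = 0.99745.
1 − cos²(π/44) = sin²(π/44) ⇒ √(1−ρ_J²) = sin(π/44) = 0.071339.
ω* = 2 / (1 + 0.071339) = 2 / 1.071339 ≈ 1.86682.
[ρ_SOR] ω* − 1 = 0.86682.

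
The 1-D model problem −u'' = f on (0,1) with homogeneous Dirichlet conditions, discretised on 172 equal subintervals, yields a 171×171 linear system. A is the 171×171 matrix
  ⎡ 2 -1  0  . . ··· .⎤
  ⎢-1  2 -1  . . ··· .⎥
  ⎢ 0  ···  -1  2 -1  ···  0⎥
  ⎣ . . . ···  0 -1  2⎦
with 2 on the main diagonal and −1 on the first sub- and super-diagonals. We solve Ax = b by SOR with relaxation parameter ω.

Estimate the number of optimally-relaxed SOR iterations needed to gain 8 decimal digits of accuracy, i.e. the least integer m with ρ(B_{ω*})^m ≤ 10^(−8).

m = 505

n=171: λ(B_J) = 1 − λ(A)/2 = cos(kπ/172); k=1 gives ρ_J = 0.9998332.
√(1 − cos²(π/172)) = sin(π/172) ≈ 0.0182641.
ω* = 2/(1 + 0.0182641) = 2/1.0182641 = 1.9641270.
Hence ρ(B_{ω*}) = 1.9641270 − 1 = 0.9641270.
m ≥ 8·ln10 / (−ln 0.9641270) = 504.231; smallest integer m = 505.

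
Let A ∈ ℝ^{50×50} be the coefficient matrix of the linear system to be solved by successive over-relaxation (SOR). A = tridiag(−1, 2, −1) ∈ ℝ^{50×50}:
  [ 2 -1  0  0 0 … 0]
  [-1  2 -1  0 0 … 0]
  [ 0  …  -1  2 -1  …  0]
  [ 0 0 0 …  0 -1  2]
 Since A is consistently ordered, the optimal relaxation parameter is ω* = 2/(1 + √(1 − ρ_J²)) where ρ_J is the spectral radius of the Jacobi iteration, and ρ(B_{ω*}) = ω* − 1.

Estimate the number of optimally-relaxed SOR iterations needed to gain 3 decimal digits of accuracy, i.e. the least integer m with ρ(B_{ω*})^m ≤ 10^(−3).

With n=50, ρ(Jacobi) = cos(π/51) = 0.9981033.
√(1−ρ_J²) = |sin(π/51)| = 0.0615609
Young: ω* = 2/(1+√(1−ρ_J²)) = 2/(1+0.0615609) = 2/1.0615609 = 1.8840181.
[ρ_SOR] ω* − 1 = 0.8840181.
Need (0.8840181)^m ≤ 10^(−3): m ≥ 3·ln10/|ln 0.8840181| = 6.90776/0.123278 = 56.034 ⇒ m = 57.

m = 57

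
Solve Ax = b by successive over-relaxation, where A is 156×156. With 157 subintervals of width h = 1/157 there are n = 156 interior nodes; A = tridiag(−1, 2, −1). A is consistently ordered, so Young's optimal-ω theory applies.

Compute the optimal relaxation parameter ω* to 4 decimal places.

B_J for the 156×156 system has eigenvalues cos(kπ/157); ρ_J = cos(π/157) = 0.9998.
1 − cos²(π/157) = sin²(π/157) ⇒ √(1−ρ_J²) = sin(π/157) = 0.02001.
ω* = 2 / (1 + 0.02001) = 2 / 1.02001 ≈ 1.9608.
ρ(B_{ω*}) = ω*−1 = 0.9608

ω* = 1.9608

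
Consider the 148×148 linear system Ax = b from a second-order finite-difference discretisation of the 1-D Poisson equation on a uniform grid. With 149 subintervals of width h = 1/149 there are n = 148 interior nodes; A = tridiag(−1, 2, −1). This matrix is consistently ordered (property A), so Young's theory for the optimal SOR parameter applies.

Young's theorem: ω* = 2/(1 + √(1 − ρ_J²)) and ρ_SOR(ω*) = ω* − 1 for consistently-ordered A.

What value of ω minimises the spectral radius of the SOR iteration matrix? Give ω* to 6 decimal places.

n=148: λ(B_J) = 1 − λ(A)/2 = cos(kπ/149); k=1 gives ρ_J = 0.999778.
root = sin(π/149) = 0.0210830  (since 1−cos² = sin²).
ω* = 2/(1+0.0210830) = 1.958705
ρ(B_{ω*}) = ω*−1 = 0.958705

ω* = 1.958705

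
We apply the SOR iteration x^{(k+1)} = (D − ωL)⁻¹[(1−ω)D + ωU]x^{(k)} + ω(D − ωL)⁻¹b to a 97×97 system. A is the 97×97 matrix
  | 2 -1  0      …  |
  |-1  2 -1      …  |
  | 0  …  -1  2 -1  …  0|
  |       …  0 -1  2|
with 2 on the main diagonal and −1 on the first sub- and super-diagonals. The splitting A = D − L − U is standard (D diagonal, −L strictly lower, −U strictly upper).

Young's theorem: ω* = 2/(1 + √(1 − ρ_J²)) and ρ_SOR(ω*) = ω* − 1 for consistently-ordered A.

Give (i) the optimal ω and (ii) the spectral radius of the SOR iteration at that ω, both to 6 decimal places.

ω* = 1.937888, ρ_SOR = 0.937888

B_J for the 97×97 system has eigenvalues cos(kπ/98); ρ_J = cos(π/98) = 0.999486.
√(1 − cos²(π/98)) = sin(π/98) ≈ 0.0320516.
So ω* = 2/1.0320516 = 1.937888 (Young).
At ω = 1.937888 every |λ(B_ω)| = ω−1, so ρ_SOR = 0.937888.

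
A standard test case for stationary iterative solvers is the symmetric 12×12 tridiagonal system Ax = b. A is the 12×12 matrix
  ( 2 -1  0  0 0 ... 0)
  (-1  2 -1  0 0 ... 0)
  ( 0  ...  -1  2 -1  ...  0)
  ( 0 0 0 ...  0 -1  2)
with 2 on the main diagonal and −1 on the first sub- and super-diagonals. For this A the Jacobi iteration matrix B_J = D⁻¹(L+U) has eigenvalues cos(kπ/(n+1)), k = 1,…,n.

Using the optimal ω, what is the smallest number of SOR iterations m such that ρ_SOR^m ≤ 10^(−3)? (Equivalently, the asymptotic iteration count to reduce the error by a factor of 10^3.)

B_J for the 12×12 system has eigenvalues cos(kπ/13); ρ_J = cos(π/13) = 0.9709418.
1 − cos²(π/13) = sin²(π/13) ⇒ √(1−ρ_J²) = sin(π/13) = 0.2393157.
Then 2/(1+√(1−ρ_J²)) = 2/(1+0.2393157); ω* = 2/1.2393157 = 1.6137938.
At ω = 1.6137938 every |λ(B_ω)| = ω−1, so ρ_SOR = 0.6137938.
(0.6137938)^m ≤ 10^{−3}  ⇒  m·ln(0.6137938) ≤ −3·ln10  ⇒  m ≥ 14.152  ⇒  m = 15

m = 15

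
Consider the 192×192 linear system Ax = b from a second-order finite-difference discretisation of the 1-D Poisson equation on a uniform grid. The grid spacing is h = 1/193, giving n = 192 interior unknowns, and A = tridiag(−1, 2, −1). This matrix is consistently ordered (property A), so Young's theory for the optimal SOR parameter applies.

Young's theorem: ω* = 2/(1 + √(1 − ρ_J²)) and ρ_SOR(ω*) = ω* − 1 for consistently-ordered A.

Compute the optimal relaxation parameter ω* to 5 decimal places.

ω* = 1.96797

[ρ_J] n=192: ρ(B_J) = cos(π/(n+1)) = cos(π/193) = 0.99987.
√(1 − cos²(π/193)) = sin(π/193) ≈ 0.016277.
ω* = 2/(1 + 0.016277) = 2/1.016277 = 1.96797.
Hence ρ(B_{ω*}) = 1.96797 − 1 = 0.96797.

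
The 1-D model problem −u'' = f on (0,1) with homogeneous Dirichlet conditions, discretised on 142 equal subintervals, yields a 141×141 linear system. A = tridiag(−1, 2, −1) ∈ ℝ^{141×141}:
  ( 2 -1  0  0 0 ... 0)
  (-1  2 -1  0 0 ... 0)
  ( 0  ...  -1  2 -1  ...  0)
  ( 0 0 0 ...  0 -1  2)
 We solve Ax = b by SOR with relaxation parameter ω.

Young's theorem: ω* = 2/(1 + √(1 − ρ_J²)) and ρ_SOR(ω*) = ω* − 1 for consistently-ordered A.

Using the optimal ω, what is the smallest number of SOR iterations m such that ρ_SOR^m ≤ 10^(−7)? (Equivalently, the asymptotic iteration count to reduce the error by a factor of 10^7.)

m = 365

n=141: λ(B_J) = 1 − λ(A)/2 = cos(kπ/142); k=1 gives ρ_J = 0.9997553.
root = sin(π/142) = 0.0221221  (since 1−cos² = sin²).
ω* = 2 / (1 + 0.0221221) = 2 / 1.0221221 ≈ 1.9567134.
Hence ρ(B_{ω*}) = 1.9567134 − 1 = 0.9567134.
For 7 digits: m = 7·ln10 / (−ln 0.9567134) = 16.1181/0.0442514 = 364.239; round up → m = 365.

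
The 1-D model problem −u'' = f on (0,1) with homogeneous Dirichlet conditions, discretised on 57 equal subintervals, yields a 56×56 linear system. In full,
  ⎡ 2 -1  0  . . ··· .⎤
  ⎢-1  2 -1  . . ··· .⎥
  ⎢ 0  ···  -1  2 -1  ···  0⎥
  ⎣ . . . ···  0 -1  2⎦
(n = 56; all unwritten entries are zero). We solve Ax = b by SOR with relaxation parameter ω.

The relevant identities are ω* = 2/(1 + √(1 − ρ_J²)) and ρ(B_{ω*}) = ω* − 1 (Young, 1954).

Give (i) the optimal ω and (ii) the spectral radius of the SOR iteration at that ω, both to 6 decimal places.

ω* = 1.895577, ρ_SOR = 0.895577

With n=56, ρ(Jacobi) = cos(π/57) = 0.998482.
root = sin(π/57) = 0.0550878  (since 1−cos² = sin²).
ω* = 2 / (1 + 0.0550878) = 2 / 1.0550878 ≈ 1.895577.
and ρ(B_{ω*}) = 1.895577 − 1 = 0.895577.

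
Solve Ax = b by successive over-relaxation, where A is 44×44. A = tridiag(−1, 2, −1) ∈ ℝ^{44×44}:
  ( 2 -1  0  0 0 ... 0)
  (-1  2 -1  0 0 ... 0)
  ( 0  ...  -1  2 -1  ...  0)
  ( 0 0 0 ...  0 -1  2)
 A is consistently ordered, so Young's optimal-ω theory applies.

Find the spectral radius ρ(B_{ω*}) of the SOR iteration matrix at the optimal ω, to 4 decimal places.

B_J for the 44×44 system has eigenvalues cos(kπ/45); ρ_J = cos(π/45) = 0.9976.
root = sin(π/45) = 0.06976  (since 1−cos² = sin²).
ω* = 2/(1 + 0.06976) = 2/1.06976 = 1.8696.
ρ(B_{ω*}) = ω*−1 = 0.8696

ρ_SOR = 0.8696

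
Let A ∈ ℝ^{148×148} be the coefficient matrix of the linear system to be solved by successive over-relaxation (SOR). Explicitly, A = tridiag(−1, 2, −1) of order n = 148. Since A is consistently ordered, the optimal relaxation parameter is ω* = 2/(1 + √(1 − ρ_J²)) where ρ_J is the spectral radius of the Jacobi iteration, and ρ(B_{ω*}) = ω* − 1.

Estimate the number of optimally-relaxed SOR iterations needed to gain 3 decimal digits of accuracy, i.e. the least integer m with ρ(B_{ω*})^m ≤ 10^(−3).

m = 164

n=148: λ(B_J) = 1 − λ(A)/2 = cos(kπ/149); k=1 gives ρ_J = 0.9997777.
root = sin(π/149) = 0.0210830  (since 1−cos² = sin²).
ω* = 2/(1 + 0.0210830) = 2/1.0210830 = 1.9587046.
[ρ_SOR] ω* − 1 = 0.9587046.
For 3 digits: m = 3·ln10 / (−ln 0.9587046) = 6.90776/0.0421723 = 163.799; round up → m = 164.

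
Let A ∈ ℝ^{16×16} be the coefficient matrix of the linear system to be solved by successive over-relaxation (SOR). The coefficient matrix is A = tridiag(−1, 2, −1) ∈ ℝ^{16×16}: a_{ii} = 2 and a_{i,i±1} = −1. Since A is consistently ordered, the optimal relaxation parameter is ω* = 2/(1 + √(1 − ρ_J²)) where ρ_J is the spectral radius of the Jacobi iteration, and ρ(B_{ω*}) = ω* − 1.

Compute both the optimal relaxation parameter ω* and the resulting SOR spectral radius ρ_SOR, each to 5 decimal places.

ω* = 1.68955, ρ_SOR = 0.68955

B_J for the 16×16 system has eigenvalues cos(kπ/17); ρ_J = cos(π/17) = 0.98297.
1 − cos²(π/17) = sin²(π/17) ⇒ √(1−ρ_J²) = sin(π/17) = 0.183750.
ω* = 2/(1+0.183750) = 1.68955
Hence ρ(B_{ω*}) = 1.68955 − 1 = 0.68955.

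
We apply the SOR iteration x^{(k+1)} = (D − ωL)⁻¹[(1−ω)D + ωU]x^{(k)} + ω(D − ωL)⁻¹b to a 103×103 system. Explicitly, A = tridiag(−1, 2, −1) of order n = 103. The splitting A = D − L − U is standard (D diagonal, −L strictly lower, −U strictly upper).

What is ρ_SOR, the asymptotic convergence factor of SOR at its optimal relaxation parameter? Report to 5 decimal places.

ρ_SOR = 0.94136

With n=103, ρ(Jacobi) = cos(π/104) = 0.99954.
√(1−ρ_J²) simplifies to sin(π/104) = 0.030203.
Young: ω* = 2/(1+√(1−ρ_J²)) = 2/(1+0.030203) = 2/1.030203 = 1.94136.
ρ_SOR = ω* − 1 = 1.94136 − 1 = 0.94136.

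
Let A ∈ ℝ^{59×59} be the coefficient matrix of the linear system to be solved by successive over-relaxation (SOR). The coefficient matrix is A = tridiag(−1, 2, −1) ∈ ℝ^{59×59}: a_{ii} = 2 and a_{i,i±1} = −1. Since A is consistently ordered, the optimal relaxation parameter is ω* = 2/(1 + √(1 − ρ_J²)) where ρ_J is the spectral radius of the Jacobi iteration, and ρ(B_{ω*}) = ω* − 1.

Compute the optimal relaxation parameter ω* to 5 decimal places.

B_J for the 59×59 system has eigenvalues cos(kπ/60); ρ_J = cos(π/60) = 0.99863.
1 − cos²(π/60) = sin²(π/60) ⇒ √(1−ρ_J²) = sin(π/60) = 0.052336.
ω* = 2/(1 + 0.052336) = 2/1.052336 = 1.90053.
ρ(B_{ω*}) = ω*−1 = 0.90053

ω* = 1.90053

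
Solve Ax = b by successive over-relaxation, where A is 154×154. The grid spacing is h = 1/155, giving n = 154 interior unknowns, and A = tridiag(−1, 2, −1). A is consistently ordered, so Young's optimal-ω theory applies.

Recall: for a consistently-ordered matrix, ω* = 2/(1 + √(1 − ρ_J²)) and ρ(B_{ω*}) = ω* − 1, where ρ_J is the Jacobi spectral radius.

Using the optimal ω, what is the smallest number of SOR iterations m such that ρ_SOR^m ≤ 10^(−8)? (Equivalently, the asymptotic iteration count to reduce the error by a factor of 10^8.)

spectrum of D⁻¹(L+U) = {cos(kπ/155) : 1≤k≤154}; ρ_J = cos(π/155) = 0.9997946.
root = sin(π/155) = 0.0202670  (since 1−cos² = sin²).
ω* = 2/(1 + 0.0202670) = 2/1.0202670 = 1.9602712.
Hence ρ(B_{ω*}) = 1.9602712 − 1 = 0.9602712.
ρ_SOR^m ≤ 10^(−8) ⇔ m ≥ 8·ln10/(−ln 0.9602712) = 18.4207/0.0405395 = 454.389; m = ⌈454.389⌉ = 455.

m = 455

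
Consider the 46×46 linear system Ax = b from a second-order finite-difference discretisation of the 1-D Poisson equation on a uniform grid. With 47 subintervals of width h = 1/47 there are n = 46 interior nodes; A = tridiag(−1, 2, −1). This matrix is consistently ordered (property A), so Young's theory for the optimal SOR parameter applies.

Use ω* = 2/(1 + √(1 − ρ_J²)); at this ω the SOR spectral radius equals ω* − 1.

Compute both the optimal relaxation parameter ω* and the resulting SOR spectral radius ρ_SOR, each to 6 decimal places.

ρ_J = max_k |cos(kπ/47)| = cos(π/47) = 0.997767
root = sin(π/47) = 0.0667926  (since 1−cos² = sin²).
ω* = 2 / (1 + 0.0667926) = 2 / 1.0667926 ≈ 1.874779.
ρ_SOR = ω* − 1 = 1.874779 − 1 = 0.874779.

ω* = 1.874779, ρ_SOR = 0.874779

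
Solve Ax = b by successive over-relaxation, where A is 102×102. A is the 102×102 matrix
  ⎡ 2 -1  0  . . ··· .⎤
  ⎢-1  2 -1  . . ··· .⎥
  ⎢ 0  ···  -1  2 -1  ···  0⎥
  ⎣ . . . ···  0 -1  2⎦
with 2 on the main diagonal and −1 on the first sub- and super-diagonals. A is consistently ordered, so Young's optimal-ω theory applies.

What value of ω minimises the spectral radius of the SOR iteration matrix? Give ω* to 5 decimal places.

n=102: λ(B_J) = 1 − λ(A)/2 = cos(kπ/103); k=1 gives ρ_J = 0.99953.
1 − cos²(π/103) = sin²(π/103) ⇒ √(1−ρ_J²) = sin(π/103) = 0.030496.
So ω* = 2/1.030496 = 1.94081 (Young).
ρ(B_{ω*}) = ω*−1 = 0.94081

ω* = 1.94081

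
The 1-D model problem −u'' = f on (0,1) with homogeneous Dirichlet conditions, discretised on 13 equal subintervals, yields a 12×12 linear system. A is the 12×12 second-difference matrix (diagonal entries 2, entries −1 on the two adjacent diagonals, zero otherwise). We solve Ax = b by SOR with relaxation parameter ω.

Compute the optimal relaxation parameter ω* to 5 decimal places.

ω* = 1.61379

spectrum of D⁻¹(L+U) = {cos(kπ/13) : 1≤k≤12}; ρ_J = cos(π/13) = 0.97094.
√(1 − cos²(π/13)) = sin(π/13) ≈ 0.239316.
Then 2/(1+√(1−ρ_J²)) = 2/(1+0.239316); ω* = 2/1.239316 = 1.61379.
ρ_SOR = ω* − 1 = 1.61379 − 1 = 0.61379.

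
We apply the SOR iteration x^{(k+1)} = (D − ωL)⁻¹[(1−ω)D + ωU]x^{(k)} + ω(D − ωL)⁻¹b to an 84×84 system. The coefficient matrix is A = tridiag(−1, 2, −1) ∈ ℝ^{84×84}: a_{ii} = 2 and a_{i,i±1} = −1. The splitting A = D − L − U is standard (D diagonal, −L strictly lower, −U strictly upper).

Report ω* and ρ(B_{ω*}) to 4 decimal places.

ω* = 1.9287, ρ_SOR = 0.9287

½·tridiag(1,0,1) at n=84: λ_k = cos(kπ/85); max |λ| at k=1 ⇒ ρ_J = cos(π/85) ≈ 0.9993.
√(1−ρ_J²) simplifies to sin(π/85) = 0.03695.
So ω* = 2/1.03695 = 1.9287 (Young).
Hence ρ(B_{ω*}) = 1.9287 − 1 = 0.9287.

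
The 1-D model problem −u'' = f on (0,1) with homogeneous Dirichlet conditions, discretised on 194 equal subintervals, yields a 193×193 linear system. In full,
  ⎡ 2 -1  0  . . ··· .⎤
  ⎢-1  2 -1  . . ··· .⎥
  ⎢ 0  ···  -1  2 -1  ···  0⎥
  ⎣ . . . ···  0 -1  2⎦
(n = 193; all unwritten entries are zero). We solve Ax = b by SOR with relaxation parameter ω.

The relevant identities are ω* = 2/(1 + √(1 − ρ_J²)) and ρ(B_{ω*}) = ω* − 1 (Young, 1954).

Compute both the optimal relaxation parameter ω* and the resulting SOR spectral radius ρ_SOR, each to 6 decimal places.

With n=193, ρ(Jacobi) = cos(π/194) = 0.999869.
√(1−ρ_J²) = |sin(π/194)| = 0.0161931
Then 2/(1+√(1−ρ_J²)) = 2/(1+0.0161931); ω* = 2/1.0161931 = 1.968130.
[ρ_SOR] ω* − 1 = 0.968130.

ω* = 1.968130, ρ_SOR = 0.968130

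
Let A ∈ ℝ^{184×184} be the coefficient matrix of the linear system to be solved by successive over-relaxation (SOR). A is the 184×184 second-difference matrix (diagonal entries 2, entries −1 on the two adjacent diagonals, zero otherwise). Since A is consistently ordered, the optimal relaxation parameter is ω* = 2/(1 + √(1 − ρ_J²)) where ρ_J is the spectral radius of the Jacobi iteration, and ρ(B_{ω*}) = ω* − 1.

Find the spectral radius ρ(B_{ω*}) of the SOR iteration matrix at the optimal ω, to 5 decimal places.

ρ_SOR = 0.96661

[ρ_J] n=184: ρ(B_J) = cos(π/(n+1)) = cos(π/185) = 0.99986.
√(1−ρ_J²) simplifies to sin(π/185) = 0.016981.
ω* = 2 / (1 + 0.016981) = 2 / 1.016981 ≈ 1.96661.
[ρ_SOR] ω* − 1 = 0.96661.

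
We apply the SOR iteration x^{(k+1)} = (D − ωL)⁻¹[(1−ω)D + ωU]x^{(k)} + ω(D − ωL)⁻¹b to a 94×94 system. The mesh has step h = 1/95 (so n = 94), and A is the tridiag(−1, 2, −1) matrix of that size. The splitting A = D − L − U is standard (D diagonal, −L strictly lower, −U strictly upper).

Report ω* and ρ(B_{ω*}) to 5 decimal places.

ω* = 1.93599, ρ_SOR = 0.93599

[ρ_J] n=94: ρ(B_J) = cos(π/(n+1)) = cos(π/95) = 0.99945.
√(1 − cos²(π/95)) = sin(π/95) ≈ 0.033063.
[ω*] 2 ÷ (1 + 0.033063) = 2 ÷ 1.033063 = 1.93599.
ρ_SOR = ω* − 1 = 1.93599 − 1 = 0.93599.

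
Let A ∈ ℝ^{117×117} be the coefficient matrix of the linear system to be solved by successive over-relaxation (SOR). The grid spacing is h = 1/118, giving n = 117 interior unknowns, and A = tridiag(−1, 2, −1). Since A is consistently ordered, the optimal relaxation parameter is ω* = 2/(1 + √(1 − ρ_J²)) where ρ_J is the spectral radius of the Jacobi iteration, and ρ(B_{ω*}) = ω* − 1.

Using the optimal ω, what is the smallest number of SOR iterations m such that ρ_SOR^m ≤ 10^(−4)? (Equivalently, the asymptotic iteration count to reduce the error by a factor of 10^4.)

m = 173

B_J for the 117×117 system has eigenvalues cos(kπ/118); ρ_J = cos(π/118) = 0.9996456.
root = sin(π/118) = 0.0266205  (since 1−cos² = sin²).
ω* = 2/(1 + 0.0266205) = 2/1.0266205 = 1.9481396.
[ρ_SOR] ω* − 1 = 0.9481396.
4·ln10 = 9.21034; −ln(0.9481396) = 0.0532535; m = ⌈9.21034/0.0532535⌉ = ⌈172.953⌉ = 173.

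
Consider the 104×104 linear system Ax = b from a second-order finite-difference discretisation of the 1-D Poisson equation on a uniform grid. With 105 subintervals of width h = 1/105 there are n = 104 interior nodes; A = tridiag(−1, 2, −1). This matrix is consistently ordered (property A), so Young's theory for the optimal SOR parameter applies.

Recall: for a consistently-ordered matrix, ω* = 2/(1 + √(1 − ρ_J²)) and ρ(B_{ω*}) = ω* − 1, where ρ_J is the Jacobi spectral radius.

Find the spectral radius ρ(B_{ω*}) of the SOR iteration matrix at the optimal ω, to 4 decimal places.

½·tridiag(1,0,1) at n=104: λ_k = cos(kπ/105); max |λ| at k=1 ⇒ ρ_J = cos(π/105) ≈ 0.9996.
root = sin(π/105) = 0.02992  (since 1−cos² = sin²).
ω* = 2 / (1 + 0.02992) = 2 / 1.02992 ≈ 1.9419.
ρ_SOR = ω* − 1 ≈ 0.9419.

ρ_SOR = 0.9419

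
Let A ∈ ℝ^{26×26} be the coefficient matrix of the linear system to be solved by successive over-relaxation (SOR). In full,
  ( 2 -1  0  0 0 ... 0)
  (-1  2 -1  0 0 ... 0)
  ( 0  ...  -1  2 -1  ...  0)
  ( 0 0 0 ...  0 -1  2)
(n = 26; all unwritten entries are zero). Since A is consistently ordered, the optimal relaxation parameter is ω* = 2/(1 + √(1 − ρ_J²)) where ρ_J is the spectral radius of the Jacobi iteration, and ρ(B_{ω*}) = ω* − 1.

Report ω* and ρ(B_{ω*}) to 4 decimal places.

ω* = 1.7920, ρ_SOR = 0.7920

spectrum of D⁻¹(L+U) = {cos(kπ/27) : 1≤k≤26}; ρ_J = cos(π/27) = 0.9932.
root = sin(π/27) = 0.11609  (since 1−cos² = sin²).
[ω*] 2 ÷ (1 + 0.11609) = 2 ÷ 1.11609 = 1.7920.
ρ_SOR = ω* − 1 ≈ 0.7920.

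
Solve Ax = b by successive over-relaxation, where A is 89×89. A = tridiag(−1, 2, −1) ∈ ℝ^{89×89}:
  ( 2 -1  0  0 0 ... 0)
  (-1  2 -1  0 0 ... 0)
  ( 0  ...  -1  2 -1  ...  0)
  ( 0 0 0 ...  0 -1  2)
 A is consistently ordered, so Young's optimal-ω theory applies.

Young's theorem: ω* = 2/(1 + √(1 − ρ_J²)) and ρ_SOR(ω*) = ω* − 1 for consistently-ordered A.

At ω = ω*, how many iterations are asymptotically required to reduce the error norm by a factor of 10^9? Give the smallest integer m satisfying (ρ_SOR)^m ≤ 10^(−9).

B_J for the 89×89 system has eigenvalues cos(kπ/90); ρ_J = cos(π/90) = 0.9993908.
root = sin(π/90) = 0.0348995  (since 1−cos² = sin²).
ω* = 2/(1 + 0.0348995) = 2/1.0348995 = 1.9325548.
ρ(B_{ω*}) = ω*−1 = 0.9325548
ρ_SOR^m ≤ 10^(−9) ⇔ m ≥ 9·ln10/(−ln 0.9325548) = 20.7233/0.0698274 = 296.779; m = ⌈296.779⌉ = 297.

m = 297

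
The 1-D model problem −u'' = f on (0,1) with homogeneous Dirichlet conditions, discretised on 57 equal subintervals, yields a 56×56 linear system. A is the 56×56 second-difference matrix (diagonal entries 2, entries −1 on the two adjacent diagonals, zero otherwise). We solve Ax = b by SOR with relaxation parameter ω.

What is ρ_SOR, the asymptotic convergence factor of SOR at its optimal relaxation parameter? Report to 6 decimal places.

With n=56, ρ(Jacobi) = cos(π/57) = 0.998482.
√(1 − cos²(π/57)) = sin(π/57) ≈ 0.0550878.
Young: ω* = 2/(1+√(1−ρ_J²)) = 2/(1+0.0550878) = 2/1.0550878 = 1.895577.
and ρ(B_{ω*}) = 1.895577 − 1 = 0.895577.

ρ_SOR = 0.895577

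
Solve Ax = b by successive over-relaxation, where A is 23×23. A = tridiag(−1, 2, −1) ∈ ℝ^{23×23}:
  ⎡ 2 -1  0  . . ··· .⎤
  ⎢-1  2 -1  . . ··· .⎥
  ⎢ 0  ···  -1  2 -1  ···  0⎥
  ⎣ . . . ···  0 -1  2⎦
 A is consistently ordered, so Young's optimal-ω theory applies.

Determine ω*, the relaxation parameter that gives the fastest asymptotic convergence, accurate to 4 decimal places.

½·tridiag(1,0,1) at n=23: λ_k = cos(kπ/24); max |λ| at k=1 ⇒ ρ_J = cos(π/24) ≈ 0.9914.
root = sin(π/24) = 0.13053  (since 1−cos² = sin²).
Young: ω* = 2/(1+√(1−ρ_J²)) = 2/(1+0.13053) = 2/1.13053 = 1.7691.
ρ_SOR = ω* − 1 = 1.7691 − 1 = 0.7691.

ω* = 1.7691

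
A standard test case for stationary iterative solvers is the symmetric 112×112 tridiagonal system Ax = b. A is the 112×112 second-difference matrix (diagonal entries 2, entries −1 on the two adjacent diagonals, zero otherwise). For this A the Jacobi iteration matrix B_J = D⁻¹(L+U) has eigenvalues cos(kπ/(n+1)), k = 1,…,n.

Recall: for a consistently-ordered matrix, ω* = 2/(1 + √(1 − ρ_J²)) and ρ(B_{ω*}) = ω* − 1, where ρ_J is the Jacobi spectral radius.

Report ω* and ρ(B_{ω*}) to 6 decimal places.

n=112: λ(B_J) = 1 − λ(A)/2 = cos(kπ/113); k=1 gives ρ_J = 0.999614.
√(1 − cos²(π/113)) = sin(π/113) ≈ 0.0277981.
ω* = 2 / (1 + 0.0277981) = 2 / 1.0277981 ≈ 1.945907.
At ω = 1.945907 every |λ(B_ω)| = ω−1, so ρ_SOR = 0.945907.

ω* = 1.945907, ρ_SOR = 0.945907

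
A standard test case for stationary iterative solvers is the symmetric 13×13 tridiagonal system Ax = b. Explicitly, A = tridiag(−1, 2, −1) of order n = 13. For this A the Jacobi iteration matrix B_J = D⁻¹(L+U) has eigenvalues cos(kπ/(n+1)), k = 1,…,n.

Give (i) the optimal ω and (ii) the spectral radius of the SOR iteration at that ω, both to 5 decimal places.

ω* = 1.63596, ρ_SOR = 0.63596

[ρ_J] n=13: ρ(B_J) = cos(π/(n+1)) = cos(π/14) = 0.97493.
root = sin(π/14) = 0.222521  (since 1−cos² = sin²).
ω* = 2/(1 + 0.222521) = 2/1.222521 = 1.63596.
ρ_SOR = ω* − 1 ≈ 0.63596.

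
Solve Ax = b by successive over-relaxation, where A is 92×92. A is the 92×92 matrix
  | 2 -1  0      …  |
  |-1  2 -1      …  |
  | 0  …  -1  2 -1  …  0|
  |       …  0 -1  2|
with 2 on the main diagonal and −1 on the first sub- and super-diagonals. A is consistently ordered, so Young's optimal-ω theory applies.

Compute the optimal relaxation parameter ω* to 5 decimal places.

ω* = 1.93466

B_J for the 92×92 system has eigenvalues cos(kπ/93); ρ_J = cos(π/93) = 0.99943.
1 − cos²(π/93) = sin²(π/93) ⇒ √(1−ρ_J²) = sin(π/93) = 0.033774.
Then 2/(1+√(1−ρ_J²)) = 2/(1+0.033774); ω* = 2/1.033774 = 1.93466.
[ρ_SOR] ω* − 1 = 0.93466.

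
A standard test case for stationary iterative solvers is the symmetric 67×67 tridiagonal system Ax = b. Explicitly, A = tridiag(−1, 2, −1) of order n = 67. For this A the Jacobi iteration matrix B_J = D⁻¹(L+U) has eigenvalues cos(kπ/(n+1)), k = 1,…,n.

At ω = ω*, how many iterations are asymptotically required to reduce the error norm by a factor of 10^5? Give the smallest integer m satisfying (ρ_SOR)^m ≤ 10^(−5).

m = 125

spectrum of D⁻¹(L+U) = {cos(kπ/68) : 1≤k≤67}; ρ_J = cos(π/68) = 0.9989330.
√(1−ρ_J²) = |sin(π/68)| = 0.0461835
ω* = 2/(1 + 0.0461835) = 2/1.0461835 = 1.9117105.
ρ(B_{ω*}) = ω*−1 = 0.9117105
For 5 digits: m = 5·ln10 / (−ln 0.9117105) = 11.5129/0.0924328 = 124.554; round up → m = 125.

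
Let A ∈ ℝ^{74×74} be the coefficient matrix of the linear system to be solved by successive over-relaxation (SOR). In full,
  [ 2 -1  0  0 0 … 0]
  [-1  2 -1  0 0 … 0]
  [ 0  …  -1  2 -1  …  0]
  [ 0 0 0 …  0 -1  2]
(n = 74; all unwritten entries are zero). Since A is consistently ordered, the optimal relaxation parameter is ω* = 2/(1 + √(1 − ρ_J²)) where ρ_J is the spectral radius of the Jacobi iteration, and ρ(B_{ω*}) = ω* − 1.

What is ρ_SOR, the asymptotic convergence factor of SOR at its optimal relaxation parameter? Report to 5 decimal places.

n=74: λ(B_J) = 1 − λ(A)/2 = cos(kπ/75); k=1 gives ρ_J = 0.99912.
√(1−ρ_J²) = |sin(π/75)| = 0.041876
Young: ω* = 2/(1+√(1−ρ_J²)) = 2/(1+0.041876) = 2/1.041876 = 1.91961.
Hence ρ(B_{ω*}) = 1.91961 − 1 = 0.91961.

ρ_SOR = 0.91961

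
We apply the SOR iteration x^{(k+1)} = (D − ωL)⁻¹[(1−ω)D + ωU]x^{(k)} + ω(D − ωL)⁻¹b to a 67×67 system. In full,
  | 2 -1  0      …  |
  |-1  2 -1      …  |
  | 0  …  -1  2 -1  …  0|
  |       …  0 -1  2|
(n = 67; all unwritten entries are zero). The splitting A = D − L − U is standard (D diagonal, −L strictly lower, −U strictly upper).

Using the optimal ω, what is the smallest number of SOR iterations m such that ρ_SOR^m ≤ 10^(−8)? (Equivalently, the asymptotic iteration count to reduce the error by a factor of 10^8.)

m = 200

ρ_J = max_k |cos(kπ/68)| = cos(π/68) = 0.9989330
1 − cos²(π/68) = sin²(π/68) ⇒ √(1−ρ_J²) = sin(π/68) = 0.0461835.
ω* = 2/(1+0.0461835) = 1.9117105
ρ_SOR = ω* − 1 ≈ 0.9117105.
Need (0.9117105)^m ≤ 10^(−8): m ≥ 8·ln10/|ln 0.9117105| = 18.4207/0.0924328 = 199.287 ⇒ m = 200.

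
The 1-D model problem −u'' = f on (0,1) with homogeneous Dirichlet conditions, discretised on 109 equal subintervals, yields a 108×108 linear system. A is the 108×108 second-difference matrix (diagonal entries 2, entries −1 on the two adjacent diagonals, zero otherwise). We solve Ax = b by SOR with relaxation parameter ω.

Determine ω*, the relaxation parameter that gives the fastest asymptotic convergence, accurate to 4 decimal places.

½·tridiag(1,0,1) at n=108: λ_k = cos(kπ/109); max |λ| at k=1 ⇒ ρ_J = cos(π/109) ≈ 0.9996.
1 − cos²(π/109) = sin²(π/109) ⇒ √(1−ρ_J²) = sin(π/109) = 0.02882.
[ω*] 2 ÷ (1 + 0.02882) = 2 ÷ 1.02882 = 1.9440.
and ρ(B_{ω*}) = 1.9440 − 1 = 0.9440.

ω* = 1.9440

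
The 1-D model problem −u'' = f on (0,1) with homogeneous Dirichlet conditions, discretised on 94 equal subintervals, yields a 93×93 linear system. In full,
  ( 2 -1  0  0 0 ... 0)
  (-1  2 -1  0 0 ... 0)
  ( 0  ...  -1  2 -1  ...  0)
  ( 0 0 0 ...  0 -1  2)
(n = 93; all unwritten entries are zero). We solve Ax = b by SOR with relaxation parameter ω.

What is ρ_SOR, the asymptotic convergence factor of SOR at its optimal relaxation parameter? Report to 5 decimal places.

½·tridiag(1,0,1) at n=93: λ_k = cos(kπ/94); max |λ| at k=1 ⇒ ρ_J = cos(π/94) ≈ 0.99944.
√(1−ρ_J²) = |sin(π/94)| = 0.033415
So ω* = 2/1.033415 = 1.93533 (Young).
Hence ρ(B_{ω*}) = 1.93533 − 1 = 0.93533.

ρ_SOR = 0.93533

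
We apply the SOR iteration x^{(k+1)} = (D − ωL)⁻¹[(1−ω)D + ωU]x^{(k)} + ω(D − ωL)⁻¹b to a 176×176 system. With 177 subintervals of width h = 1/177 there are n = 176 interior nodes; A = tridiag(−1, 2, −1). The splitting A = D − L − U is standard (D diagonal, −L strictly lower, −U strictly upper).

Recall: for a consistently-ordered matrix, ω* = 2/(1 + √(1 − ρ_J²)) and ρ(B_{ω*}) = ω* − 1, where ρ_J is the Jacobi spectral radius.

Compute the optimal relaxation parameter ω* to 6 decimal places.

ω* = 1.965123

B_J for the 176×176 system has eigenvalues cos(kπ/177); ρ_J = cos(π/177) = 0.999842.
√(1−ρ_J²) simplifies to sin(π/177) = 0.0177482.
ω* = 2/(1 + 0.0177482) = 2/1.0177482 = 1.965123.
Hence ρ(B_{ω*}) = 1.965123 − 1 = 0.965123.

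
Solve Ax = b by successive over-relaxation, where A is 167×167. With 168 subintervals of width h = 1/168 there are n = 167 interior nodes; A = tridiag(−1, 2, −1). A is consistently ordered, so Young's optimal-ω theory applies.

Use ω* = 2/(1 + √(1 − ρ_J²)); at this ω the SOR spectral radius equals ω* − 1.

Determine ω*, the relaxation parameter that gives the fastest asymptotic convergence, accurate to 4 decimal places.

[ρ_J] n=167: ρ(B_J) = cos(π/(n+1)) = cos(π/168) = 0.9998.
√(1−ρ_J²) = |sin(π/168)| = 0.01870
ω* = 2/(1 + 0.01870) = 2/1.01870 = 1.9633.
Hence ρ(B_{ω*}) = 1.9633 − 1 = 0.9633.

ω* = 1.9633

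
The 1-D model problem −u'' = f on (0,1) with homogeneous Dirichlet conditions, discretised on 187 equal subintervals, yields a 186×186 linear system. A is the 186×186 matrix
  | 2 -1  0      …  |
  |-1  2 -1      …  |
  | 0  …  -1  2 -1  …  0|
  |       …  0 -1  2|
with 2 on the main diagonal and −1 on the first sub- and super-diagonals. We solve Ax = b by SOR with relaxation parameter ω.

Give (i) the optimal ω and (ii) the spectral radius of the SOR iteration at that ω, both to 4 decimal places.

ρ_J = max_k |cos(kπ/187)| = cos(π/187) = 0.9999
√(1−ρ_J²) = |sin(π/187)| = 0.01680
Young: ω* = 2/(1+√(1−ρ_J²)) = 2/(1+0.01680) = 2/1.01680 = 1.9670.
[ρ_SOR] ω* − 1 = 0.9670.

ω* = 1.9670, ρ_SOR = 0.9670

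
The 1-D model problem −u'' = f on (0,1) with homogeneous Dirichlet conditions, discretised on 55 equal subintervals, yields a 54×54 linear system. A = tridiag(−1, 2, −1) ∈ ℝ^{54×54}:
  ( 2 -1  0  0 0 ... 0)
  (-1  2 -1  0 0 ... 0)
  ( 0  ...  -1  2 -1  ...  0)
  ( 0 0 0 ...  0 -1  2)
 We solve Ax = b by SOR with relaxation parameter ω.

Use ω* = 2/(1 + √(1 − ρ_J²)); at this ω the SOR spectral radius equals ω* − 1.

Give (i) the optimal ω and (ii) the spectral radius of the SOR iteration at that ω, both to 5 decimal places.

With n=54, ρ(Jacobi) = cos(π/55) = 0.99837.
√(1−ρ_J²) simplifies to sin(π/55) = 0.057089.
ω* = 2 / (1 + 0.057089) = 2 / 1.057089 ≈ 1.89199.
Hence ρ(B_{ω*}) = 1.89199 − 1 = 0.89199.

ω* = 1.89199, ρ_SOR = 0.89199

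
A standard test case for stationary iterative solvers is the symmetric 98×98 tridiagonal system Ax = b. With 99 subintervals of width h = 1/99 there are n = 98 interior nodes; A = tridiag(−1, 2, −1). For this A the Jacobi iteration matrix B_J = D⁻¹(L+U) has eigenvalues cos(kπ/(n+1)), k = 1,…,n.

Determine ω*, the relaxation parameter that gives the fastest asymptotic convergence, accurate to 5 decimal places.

ω* = 1.93850

n=98: λ(B_J) = 1 − λ(A)/2 = cos(kπ/99); k=1 gives ρ_J = 0.99950.
root = sin(π/99) = 0.031728  (since 1−cos² = sin²).
Young: ω* = 2/(1+√(1−ρ_J²)) = 2/(1+0.031728) = 2/1.031728 = 1.93850.
ρ_SOR = ω* − 1 = 1.93850 − 1 = 0.93850.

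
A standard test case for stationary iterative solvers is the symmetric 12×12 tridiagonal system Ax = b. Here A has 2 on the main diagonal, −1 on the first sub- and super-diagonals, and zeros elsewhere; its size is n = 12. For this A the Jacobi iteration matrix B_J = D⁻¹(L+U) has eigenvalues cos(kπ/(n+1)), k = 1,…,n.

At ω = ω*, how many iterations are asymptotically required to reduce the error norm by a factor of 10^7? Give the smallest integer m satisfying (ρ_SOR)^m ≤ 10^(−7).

m = 34

½·tridiag(1,0,1) at n=12: λ_k = cos(kπ/13); max |λ| at k=1 ⇒ ρ_J = cos(π/13) ≈ 0.9709418.
√(1−ρ_J²) = |sin(π/13)| = 0.2393157
[ω*] 2 ÷ (1 + 0.2393157) = 2 ÷ 1.2393157 = 1.6137938.
ρ_SOR = ω* − 1 = 1.6137938 − 1 = 0.6137938.
For 7 digits: m = 7·ln10 / (−ln 0.6137938) = 16.1181/0.488096 = 33.022; round up → m = 34.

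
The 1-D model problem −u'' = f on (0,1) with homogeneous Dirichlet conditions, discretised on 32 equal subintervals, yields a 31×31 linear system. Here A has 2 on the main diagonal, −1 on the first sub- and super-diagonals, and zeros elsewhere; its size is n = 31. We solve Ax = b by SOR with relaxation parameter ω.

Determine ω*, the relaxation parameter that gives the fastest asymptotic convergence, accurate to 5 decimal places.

ρ_J = max_k |cos(kπ/32)| = cos(π/32) = 0.99518
√(1−ρ_J²) = |sin(π/32)| = 0.098017
ω* = 2 / (1 + 0.098017) = 2 / 1.098017 ≈ 1.82147.
ρ_SOR = ω* − 1 = 1.82147 − 1 = 0.82147.

ω* = 1.82147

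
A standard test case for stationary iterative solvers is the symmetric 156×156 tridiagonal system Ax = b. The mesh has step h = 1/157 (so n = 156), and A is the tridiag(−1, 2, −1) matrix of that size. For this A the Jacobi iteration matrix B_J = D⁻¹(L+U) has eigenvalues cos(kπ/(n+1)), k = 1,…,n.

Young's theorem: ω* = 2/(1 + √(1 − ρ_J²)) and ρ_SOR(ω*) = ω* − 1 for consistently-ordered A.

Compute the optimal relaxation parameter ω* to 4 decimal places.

ω* = 1.9608

½·tridiag(1,0,1) at n=156: λ_k = cos(kπ/157); max |λ| at k=1 ⇒ ρ_J = cos(π/157) ≈ 0.9998.
root = sin(π/157) = 0.02001  (since 1−cos² = sin²).
So ω* = 2/1.02001 = 1.9608 (Young).
[ρ_SOR] ω* − 1 = 0.9608.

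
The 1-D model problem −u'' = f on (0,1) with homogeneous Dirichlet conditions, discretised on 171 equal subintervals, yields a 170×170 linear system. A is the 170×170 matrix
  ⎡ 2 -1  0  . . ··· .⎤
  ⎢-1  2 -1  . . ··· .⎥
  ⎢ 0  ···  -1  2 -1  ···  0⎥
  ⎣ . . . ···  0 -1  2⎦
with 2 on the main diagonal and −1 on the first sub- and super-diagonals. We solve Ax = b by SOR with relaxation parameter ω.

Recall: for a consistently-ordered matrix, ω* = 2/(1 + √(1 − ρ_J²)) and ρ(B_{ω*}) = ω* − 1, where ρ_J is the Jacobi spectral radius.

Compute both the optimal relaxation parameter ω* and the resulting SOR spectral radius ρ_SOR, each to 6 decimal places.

With n=170, ρ(Jacobi) = cos(π/171) = 0.999831.
√(1 − cos²(π/171)) = sin(π/171) ≈ 0.0183709.
Then 2/(1+√(1−ρ_J²)) = 2/(1+0.0183709); ω* = 2/1.0183709 = 1.963921.
ρ_SOR = ω* − 1 ≈ 0.963921.

ω* = 1.963921, ρ_SOR = 0.963921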